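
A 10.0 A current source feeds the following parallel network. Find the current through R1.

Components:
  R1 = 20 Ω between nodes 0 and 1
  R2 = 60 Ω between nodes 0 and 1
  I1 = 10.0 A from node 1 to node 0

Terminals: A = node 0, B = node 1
All resistors sit directly between nodes 0 and 1, so they are in parallel and share one voltage V; the full source current 10 A splits among them.
1/R_par = 1/20 + 1/60 = 0.06667 S  =>  R_par = 15 Ω
V = I × R_par = 10 × 15 = 150 V
I_R1 = V/R1 = 150/20 = 7.5 A

Final answer: 7.5 A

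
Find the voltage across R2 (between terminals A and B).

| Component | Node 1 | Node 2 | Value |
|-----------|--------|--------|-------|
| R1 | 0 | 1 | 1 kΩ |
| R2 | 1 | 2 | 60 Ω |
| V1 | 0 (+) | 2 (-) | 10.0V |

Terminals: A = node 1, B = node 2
R1 and R2 are in series across V1 (node 0 → node 1 → node 2), and the output A–B is taken across R2, so this is a voltage divider.
Series current: I = V1/(R1 + R2) = 10/(1000 + 60) = 10/1060 = 0.009434 A
V_R2 = I × R2 = V1 × R2/(R1 + R2) = 10 × 60/1060 = 0.566 V

Final answer: 0.566 V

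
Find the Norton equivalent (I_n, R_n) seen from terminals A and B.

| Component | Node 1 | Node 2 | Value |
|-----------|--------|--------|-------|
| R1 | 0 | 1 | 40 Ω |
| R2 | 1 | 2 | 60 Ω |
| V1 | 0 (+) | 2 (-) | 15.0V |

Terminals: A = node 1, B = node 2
Find the Thévenin equivalent first; then I_n = V_th/R_th and R_n = R_th.
Step 1 — V_th is the open-circuit voltage V_A - V_B (nothing connected across the terminals).
Nodal analysis, taking node 2 as the 0 V reference.
Source V1 fixes V_0 = 15 V.
KCL at each unknown node (sum of currents leaving = 0; resistances in Ω):
  Node 1: (V_1 - 15)/40 + (V_1 - 0)/60 = 0
Collecting terms: 0.04167 × V_1 = 0.375  =>  V_1 = 9 V
V_th = V_1 - V_2 = 9 - 0 = 9 V
Step 2 — R_th: zero the source — replace V1 by a short circuit (node 2 merges into node 0) — and find the resistance seen between A (node 1) and B (node 0).
Reduce the network between node 1 (A) and node 0 (B) by series/parallel combination:
  Rp1 = R1 ‖ R2 (parallel, both between nodes 0 and 1) = 1/(1/40 + 1/60) = 24 Ω
R_th = 24 Ω
I_n = V_th/R_th = 9/24 = 0.375 A, and R_n = R_th = 24 Ω

Final answer: I_n = 0.375 A, R_n = 24 Ω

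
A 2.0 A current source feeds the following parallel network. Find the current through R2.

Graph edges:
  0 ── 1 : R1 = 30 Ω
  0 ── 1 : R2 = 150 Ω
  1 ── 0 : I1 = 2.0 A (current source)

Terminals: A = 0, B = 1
All resistors sit directly between nodes 0 and 1, so they are in parallel and share one voltage V; the full source current 2 A splits among them.
1/R_par = 1/30 + 1/150 = 0.04 S  =>  R_par = 25 Ω
V = I × R_par = 2 × 25 = 50 V
I_R2 = V/R2 = 50/150 = 0.3333 A

Final answer: 0.3333 A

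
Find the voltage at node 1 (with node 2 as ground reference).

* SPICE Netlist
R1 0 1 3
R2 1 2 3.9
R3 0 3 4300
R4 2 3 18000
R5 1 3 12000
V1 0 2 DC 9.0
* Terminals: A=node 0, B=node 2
Nodal analysis, taking node 2 as the 0 V reference.
Source V1 fixes V_0 = 9 V.
KCL at each unknown node (sum of currents leaving = 0; resistances in Ω):
  Node 1: (V_1 - 9)/3 + (V_1 - 0)/3.9 + (V_1 - V_3)/12000 = 0
  Node 3: (V_3 - 9)/4300 + (V_3 - 0)/18000 + (V_3 - V_1)/12000 = 0
Collecting terms (coefficients in siemens):
  0.5898·V_1 - 0.00008333·V_3 = 3
  0.0003714·V_3 - 0.00008333·V_1 = 0.002093
Determinant D = (0.5898)(0.0003714) - (-0.00008333)(-0.00008333) = 0.0002191
V_1 = [(3)(0.0003714) - (-0.00008333)(0.002093)]/D = 5.087 V
V_3 = [(0.5898)(0.002093) - (3)(-0.00008333)]/D = 6.776 V
The requested potential is V_1 = 5.087 V.

Final answer: V_1 = 5.087 V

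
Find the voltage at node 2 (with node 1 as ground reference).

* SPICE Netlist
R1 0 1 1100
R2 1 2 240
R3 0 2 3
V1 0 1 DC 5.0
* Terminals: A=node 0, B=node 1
Nodal analysis, taking node 1 as the 0 V reference.
Source V1 fixes V_0 = 5 V.
KCL at each unknown node (sum of currents leaving = 0; resistances in Ω):
  Node 2: (V_2 - 0)/240 + (V_2 - 5)/3 = 0
Collecting terms: 0.3375 × V_2 = 1.667  =>  V_2 = 4.938 V
The requested potential is V_2 = 4.938 V.

Final answer: V_2 = 4.938 V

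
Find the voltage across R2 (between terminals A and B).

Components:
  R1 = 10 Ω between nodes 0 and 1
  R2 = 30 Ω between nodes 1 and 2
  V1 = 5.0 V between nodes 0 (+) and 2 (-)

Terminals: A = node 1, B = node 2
R1 and R2 are in series across V1 (node 0 → node 1 → node 2), and the output A–B is taken across R2, so this is a voltage divider.
Series current: I = V1/(R1 + R2) = 5/(10 + 30) = 5/40 = 0.125 A
V_R2 = I × R2 = V1 × R2/(R1 + R2) = 5 × 30/40 = 3.75 V

Final answer: 3.75 V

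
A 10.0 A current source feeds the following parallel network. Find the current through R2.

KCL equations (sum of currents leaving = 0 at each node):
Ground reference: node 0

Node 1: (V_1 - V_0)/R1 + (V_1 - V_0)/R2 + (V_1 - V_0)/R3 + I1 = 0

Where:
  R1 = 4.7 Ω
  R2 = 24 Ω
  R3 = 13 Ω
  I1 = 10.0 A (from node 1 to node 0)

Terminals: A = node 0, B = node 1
All resistors sit directly between nodes 0 and 1, so they are in parallel and share one voltage V; the full source current 10 A splits among them.
1/R_par = 1/4.7 + 1/24 + 1/13 = 0.3314 S  =>  R_par = 3.018 Ω
V = I × R_par = 10 × 3.018 = 30.18 V
I_R2 = V/R2 = 30.18/24 = 1.257 A

Final answer: 1.257 A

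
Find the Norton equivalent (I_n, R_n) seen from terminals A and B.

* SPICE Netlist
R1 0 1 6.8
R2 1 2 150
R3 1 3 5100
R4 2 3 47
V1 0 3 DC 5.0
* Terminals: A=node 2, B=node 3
Find the Thévenin equivalent first; then I_n = V_th/R_th and R_n = R_th.
Step 1 — V_th is the open-circuit voltage V_A - V_B (nothing connected across the terminals).
Nodal analysis, taking node 3 as the 0 V reference.
Source V1 fixes V_0 = 5 V.
KCL at each unknown node (sum of currents leaving = 0; resistances in Ω):
  Node 1: (V_1 - 5)/6.8 + (V_1 - V_2)/150 + (V_1 - 0)/5100 = 0
  Node 2: (V_2 - V_1)/150 + (V_2 - 0)/47 = 0
Collecting terms (coefficients in siemens):
  0.1539·V_1 - 0.006667·V_2 = 0.7353
  0.02794·V_2 - 0.006667·V_1 = 0
Determinant D = (0.1539)(0.02794) - (-0.006667)(-0.006667) = 0.004257
V_1 = [(0.7353)(0.02794) - (-0.006667)(0)]/D = 4.827 V
V_2 = [(0.1539)(0) - (0.7353)(-0.006667)]/D = 1.152 V
V_th = V_2 - V_3 = 1.152 - 0 = 1.152 V
Step 2 — R_th: zero the source — replace V1 by a short circuit (node 3 merges into node 0) — and find the resistance seen between A (node 2) and B (node 0).
Reduce the network between node 2 (A) and node 0 (B) by series/parallel combination:
  Rp1 = R1 ‖ R3 (parallel, both between nodes 0 and 1) = 1/(1/6.8 + 1/5100) = 6.791 Ω
  Rs1 = R2 + Rp1 (series, joined only at node 1) = 150 + 6.791 = 156.8 Ω
  Rp2 = R4 ‖ Rs1 (parallel, both between nodes 0 and 2) = 1/(1/47 + 1/156.8) = 36.16 Ω
R_th = 36.16 Ω
I_n = V_th/R_th = 1.152/36.16 = 0.03185 A, and R_n = R_th = 36.16 Ω

Final answer: I_n = 0.03185 A, R_n = 36.16 Ω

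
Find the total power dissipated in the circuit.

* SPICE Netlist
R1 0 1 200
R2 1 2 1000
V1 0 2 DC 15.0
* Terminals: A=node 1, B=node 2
Nodal analysis, taking node 2 as the 0 V reference.
Source V1 fixes V_0 = 15 V.
KCL at each unknown node (sum of currents leaving = 0; resistances in Ω):
  Node 1: (V_1 - 15)/200 + (V_1 - 0)/1000 = 0
Collecting terms: 0.006 × V_1 = 0.075  =>  V_1 = 12.5 V
Power in each resistor, P = (ΔV)²/R:
  P_R1 = (15 - 12.5)²/200 = 0.03125 W
  P_R2 = (12.5 - 0)²/1000 = 0.1562 W
P_total = P_R1 + P_R2 = 0.1875 W

Final answer: 0.1875 W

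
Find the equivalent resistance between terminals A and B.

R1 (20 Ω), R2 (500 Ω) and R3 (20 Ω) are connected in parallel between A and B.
Reduce the network between node 0 (A) and node 1 (B) by series/parallel combination:
  Rp1 = R1 ‖ R2 ‖ R3 (parallel, all between nodes 0 and 1) = 1/(1/20 + 1/500 + 1/20) = 9.804 Ω
R_eq = 9.804 Ω

Final answer: 9.804 Ω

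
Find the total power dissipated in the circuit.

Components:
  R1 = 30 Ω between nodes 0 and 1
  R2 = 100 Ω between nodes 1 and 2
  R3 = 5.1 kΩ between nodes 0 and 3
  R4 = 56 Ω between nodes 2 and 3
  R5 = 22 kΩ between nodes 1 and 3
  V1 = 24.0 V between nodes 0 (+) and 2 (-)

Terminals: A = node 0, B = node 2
Nodal analysis, taking node 2 as the 0 V reference.
Source V1 fixes V_0 = 24 V.
KCL at each unknown node (sum of currents leaving = 0; resistances in Ω):
  Node 1: (V_1 - 24)/30 + (V_1 - 0)/100 + (V_1 - V_3)/22000 = 0
  Node 3: (V_3 - 24)/5100 + (V_3 - 0)/56 + (V_3 - V_1)/22000 = 0
Collecting terms (coefficients in siemens):
  0.04338·V_1 - 0.00004545·V_3 = 0.8
  0.0181·V_3 - 0.00004545·V_1 = 0.004706
Determinant D = (0.04338)(0.0181) - (-0.00004545)(-0.00004545) = 0.0007851
V_1 = [(0.8)(0.0181) - (-0.00004545)(0.004706)]/D = 18.44 V
V_3 = [(0.04338)(0.004706) - (0.8)(-0.00004545)]/D = 0.3063 V
Power in each resistor, P = (ΔV)²/R:
  P_R1 = (24 - 18.44)²/30 = 1.03 W
  P_R2 = (18.44 - 0)²/100 = 3.401 W
  P_R3 = (24 - 0.3063)²/5100 = 0.1101 W
  P_R4 = (0 - 0.3063)²/56 = 0.001676 W
  P_R5 = (18.44 - 0.3063)²/22000 = 0.01495 W
P_total = P_R1 + P_R2 + P_R3 + P_R4 + P_R5 = 4.557 W

Final answer: 4.557 W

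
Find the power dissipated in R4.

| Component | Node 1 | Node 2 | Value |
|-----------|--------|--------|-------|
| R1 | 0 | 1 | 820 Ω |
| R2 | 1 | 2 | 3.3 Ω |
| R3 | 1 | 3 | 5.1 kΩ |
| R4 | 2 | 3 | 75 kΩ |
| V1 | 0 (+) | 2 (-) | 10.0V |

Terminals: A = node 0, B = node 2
Nodal analysis, taking node 2 as the 0 V reference.
Source V1 fixes V_0 = 10 V.
KCL at each unknown node (sum of currents leaving = 0; resistances in Ω):
  Node 1: (V_1 - 10)/820 + (V_1 - 0)/3.3 + (V_1 - V_3)/5100 = 0
  Node 3: (V_3 - V_1)/5100 + (V_3 - 0)/75000 = 0
Collecting terms (coefficients in siemens):
  0.3044·V_1 - 0.0001961·V_3 = 0.0122
  0.0002094·V_3 - 0.0001961·V_1 = 0
Determinant D = (0.3044)(0.0002094) - (-0.0001961)(-0.0001961) = 0.00006372
V_1 = [(0.0122)(0.0002094) - (-0.0001961)(0)]/D = 0.04008 V
V_3 = [(0.3044)(0) - (0.0122)(-0.0001961)]/D = 0.03753 V
I_R4 = (V_2 - V_3)/R4 = (0 - 0.03753)/75000 = -0.0000005004 A
P_R4 = I_R4² × R4 = (-0.0000005004)² × 75000 = 0.00000001878 W

Final answer: 1.878e-08 W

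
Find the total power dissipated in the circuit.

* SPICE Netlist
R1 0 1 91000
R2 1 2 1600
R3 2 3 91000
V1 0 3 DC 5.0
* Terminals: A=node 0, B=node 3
Nodal analysis, taking node 3 as the 0 V reference.
Source V1 fixes V_0 = 5 V.
KCL at each unknown node (sum of currents leaving = 0; resistances in Ω):
  Node 1: (V_1 - 5)/91000 + (V_1 - V_2)/1600 = 0
  Node 2: (V_2 - V_1)/1600 + (V_2 - 0)/91000 = 0
Collecting terms (coefficients in siemens):
  0.000636·V_1 - 0.000625·V_2 = 0.00005495
  0.000636·V_2 - 0.000625·V_1 = 0
Determinant D = (0.000636)(0.000636) - (-0.000625)(-0.000625) = 0.00000001386
V_1 = [(0.00005495)(0.000636) - (-0.000625)(0)]/D = 2.522 V
V_2 = [(0.000636)(0) - (0.00005495)(-0.000625)]/D = 2.478 V
Power in each resistor, P = (ΔV)²/R:
  P_R1 = (5 - 2.522)²/91000 = 0.00006749 W
  P_R2 = (2.522 - 2.478)²/1600 = 0.000001187 W
  P_R3 = (2.478 - 0)²/91000 = 0.00006749 W
P_total = P_R1 + P_R2 + P_R3 = 0.0001362 W

Final answer: 0.0001362 W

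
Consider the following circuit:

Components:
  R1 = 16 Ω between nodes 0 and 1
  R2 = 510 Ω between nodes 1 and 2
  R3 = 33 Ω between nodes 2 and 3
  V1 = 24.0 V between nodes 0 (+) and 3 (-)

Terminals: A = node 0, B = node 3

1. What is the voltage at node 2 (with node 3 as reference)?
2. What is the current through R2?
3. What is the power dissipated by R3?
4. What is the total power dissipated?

Nodal analysis, taking node 3 as the 0 V reference.
Source V1 fixes V_0 = 24 V.
KCL at each unknown node (sum of currents leaving = 0; resistances in Ω):
  Node 1: (V_1 - 24)/16 + (V_1 - V_2)/510 = 0
  Node 2: (V_2 - V_1)/510 + (V_2 - 0)/33 = 0
Collecting terms (coefficients in siemens):
  0.06446·V_1 - 0.001961·V_2 = 1.5
  0.03226·V_2 - 0.001961·V_1 = 0
Determinant D = (0.06446)(0.03226) - (-0.001961)(-0.001961) = 0.002076
V_1 = [(1.5)(0.03226) - (-0.001961)(0)]/D = 23.31 V
V_2 = [(0.06446)(0) - (1.5)(-0.001961)]/D = 1.417 V
Part 1:
  Read off the nodal solution: V_2 = 1.417 V
Part 2:
  I_R2 = (V_1 - V_2)/R2 = (23.31 - 1.417)/510 = 0.04293 A
  Magnitude: I_R2 = 0.04293 A
Part 3:
  I_R3 = (V_2 - V_3)/R3 = (1.417 - 0)/33 = 0.04293 A
  P_R3 = I_R3² × R3 = (0.04293)² × 33 = 0.06083 W
Part 4:
  Power in each resistor, P = (ΔV)²/R:
    P_R1 = (24 - 23.31)²/16 = 0.02949 W
    P_R2 = (23.31 - 1.417)²/510 = 0.9401 W
    P_R3 = (1.417 - 0)²/33 = 0.06083 W
  P_total = P_R1 + P_R2 + P_R3 = 1.03 W

Final answers:
1. V_2 = 1.417 V
2. I_R2 = 0.04293 A
3. P_R3 = 0.06083 W
4. P_total = 1.03 W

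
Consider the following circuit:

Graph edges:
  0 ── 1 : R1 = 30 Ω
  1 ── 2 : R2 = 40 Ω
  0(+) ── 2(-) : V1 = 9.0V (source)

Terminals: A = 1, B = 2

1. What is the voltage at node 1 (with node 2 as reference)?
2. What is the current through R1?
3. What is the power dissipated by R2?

Nodal analysis, taking node 2 as the 0 V reference.
Source V1 fixes V_0 = 9 V.
KCL at each unknown node (sum of currents leaving = 0; resistances in Ω):
  Node 1: (V_1 - 9)/30 + (V_1 - 0)/40 = 0
Collecting terms: 0.05833 × V_1 = 0.3  =>  V_1 = 5.143 V
Part 1:
  Read off the nodal solution: V_1 = 5.143 V
Part 2:
  I_R1 = (V_0 - V_1)/R1 = (9 - 5.143)/30 = 0.1286 A
  Magnitude: I_R1 = 0.1286 A
Part 3:
  I_R2 = (V_1 - V_2)/R2 = (5.143 - 0)/40 = 0.1286 A
  P_R2 = I_R2² × R2 = (0.1286)² × 40 = 0.6612 W

Final answers:
1. V_1 = 5.143 V
2. I_R1 = 0.1286 A
3. P_R2 = 0.6612 W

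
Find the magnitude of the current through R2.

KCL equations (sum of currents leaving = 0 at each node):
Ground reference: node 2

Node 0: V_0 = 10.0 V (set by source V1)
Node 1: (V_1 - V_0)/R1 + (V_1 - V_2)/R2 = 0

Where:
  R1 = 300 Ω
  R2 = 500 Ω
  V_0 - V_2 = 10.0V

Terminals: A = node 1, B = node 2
Nodal analysis, taking node 2 as the 0 V reference.
Source V1 fixes V_0 = 10 V.
KCL at each unknown node (sum of currents leaving = 0; resistances in Ω):
  Node 1: (V_1 - 10)/300 + (V_1 - 0)/500 = 0
Collecting terms: 0.005333 × V_1 = 0.03333  =>  V_1 = 6.25 V
I_R2 = (V_1 - V_2)/R2 = (6.25 - 0)/500 = 0.0125 A
|I_R2| = 0.0125 A

Final answer: |I_R2| = 0.0125 A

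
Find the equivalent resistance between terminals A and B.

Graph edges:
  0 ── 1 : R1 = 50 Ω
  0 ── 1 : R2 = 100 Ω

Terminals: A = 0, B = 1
Reduce the network between node 0 (A) and node 1 (B) by series/parallel combination:
  Rp1 = R1 ‖ R2 (parallel, both between nodes 0 and 1) = 1/(1/50 + 1/100) = 33.33 Ω
R_eq = 33.33 Ω

Final answer: 33.33 Ω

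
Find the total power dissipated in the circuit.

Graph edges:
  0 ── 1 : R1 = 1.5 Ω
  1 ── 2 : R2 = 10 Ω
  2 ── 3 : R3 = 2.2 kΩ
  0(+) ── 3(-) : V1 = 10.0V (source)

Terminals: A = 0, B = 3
Nodal analysis, taking node 3 as the 0 V reference.
Source V1 fixes V_0 = 10 V.
KCL at each unknown node (sum of currents leaving = 0; resistances in Ω):
  Node 1: (V_1 - 10)/1.5 + (V_1 - V_2)/10 = 0
  Node 2: (V_2 - V_1)/10 + (V_2 - 0)/2200 = 0
Collecting terms (coefficients in siemens):
  0.7667·V_1 - 0.1·V_2 = 6.667
  0.1005·V_2 - 0.1·V_1 = 0
Determinant D = (0.7667)(0.1005) - (-0.1)(-0.1) = 0.06702
V_1 = [(6.667)(0.1005) - (-0.1)(0)]/D = 9.993 V
V_2 = [(0.7667)(0) - (6.667)(-0.1)]/D = 9.948 V
Power in each resistor, P = (ΔV)²/R:
  P_R1 = (10 - 9.993)²/1.5 = 0.00003067 W
  P_R2 = (9.993 - 9.948)²/10 = 0.0002045 W
  P_R3 = (9.948 - 0)²/2200 = 0.04498 W
P_total = P_R1 + P_R2 + P_R3 = 0.04522 W

Final answer: 0.04522 W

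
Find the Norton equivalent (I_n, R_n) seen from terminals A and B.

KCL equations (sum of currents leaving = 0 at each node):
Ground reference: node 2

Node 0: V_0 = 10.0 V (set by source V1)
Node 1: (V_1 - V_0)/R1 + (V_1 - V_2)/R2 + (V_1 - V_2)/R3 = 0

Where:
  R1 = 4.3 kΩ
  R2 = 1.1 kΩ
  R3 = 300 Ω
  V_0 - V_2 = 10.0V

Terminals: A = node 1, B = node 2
Find the Thévenin equivalent first; then I_n = V_th/R_th and R_n = R_th.
Step 1 — V_th is the open-circuit voltage V_A - V_B (nothing connected across the terminals).
Nodal analysis, taking node 2 as the 0 V reference.
Source V1 fixes V_0 = 10 V.
KCL at each unknown node (sum of currents leaving = 0; resistances in Ω):
  Node 1: (V_1 - 10)/4300 + (V_1 - 0)/1100 + (V_1 - 0)/300 = 0
Collecting terms: 0.004475 × V_1 = 0.002326  =>  V_1 = 0.5197 V
V_th = V_1 - V_2 = 0.5197 - 0 = 0.5197 V
Step 2 — R_th: zero the source — replace V1 by a short circuit (node 2 merges into node 0) — and find the resistance seen between A (node 1) and B (node 0).
Reduce the network between node 1 (A) and node 0 (B) by series/parallel combination:
  Rp1 = R1 ‖ R2 ‖ R3 (parallel, all between nodes 0 and 1) = 1/(1/4300 + 1/1100 + 1/300) = 223.5 Ω
R_th = 223.5 Ω
I_n = V_th/R_th = 0.5197/223.5 = 0.002326 A, and R_n = R_th = 223.5 Ω

Final answer: I_n = 0.002326 A, R_n = 223.5 Ω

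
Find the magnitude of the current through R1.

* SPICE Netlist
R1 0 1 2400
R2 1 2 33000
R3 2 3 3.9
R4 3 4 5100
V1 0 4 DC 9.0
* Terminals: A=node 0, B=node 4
Nodal analysis, taking node 4 as the 0 V reference.
Source V1 fixes V_0 = 9 V.
KCL at each unknown node (sum of currents leaving = 0; resistances in Ω):
  Node 1: (V_1 - 9)/2400 + (V_1 - V_2)/33000 = 0
  Node 2: (V_2 - V_1)/33000 + (V_2 - V_3)/3.9 = 0
  Node 3: (V_3 - V_2)/3.9 + (V_3 - 0)/5100 = 0
Collecting terms (coefficients in siemens):
  0.000447·V_1 - 0.0000303·V_2 = 0.00375
  0.2564·V_2 - 0.0000303·V_1 - 0.2564·V_3 = 0
  0.2566·V_3 - 0.2564·V_2 = 0
Solving these 3 simultaneous equations (Gaussian elimination) gives:
  V_1 = 8.467 V, V_2 = 1.134 V, V_3 = 1.133 V
I_R1 = (V_0 - V_1)/R1 = (9 - 8.467)/2400 = 0.0002222 A
|I_R1| = 0.0002222 A

Final answer: |I_R1| = 0.0002222 A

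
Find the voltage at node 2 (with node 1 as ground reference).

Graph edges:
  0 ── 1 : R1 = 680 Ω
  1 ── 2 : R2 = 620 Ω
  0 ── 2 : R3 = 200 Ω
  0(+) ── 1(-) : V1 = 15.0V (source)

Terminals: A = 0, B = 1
Nodal analysis, taking node 1 as the 0 V reference.
Source V1 fixes V_0 = 15 V.
KCL at each unknown node (sum of currents leaving = 0; resistances in Ω):
  Node 2: (V_2 - 0)/620 + (V_2 - 15)/200 = 0
Collecting terms: 0.006613 × V_2 = 0.075  =>  V_2 = 11.34 V
The requested potential is V_2 = 11.34 V.

Final answer: V_2 = 11.34 V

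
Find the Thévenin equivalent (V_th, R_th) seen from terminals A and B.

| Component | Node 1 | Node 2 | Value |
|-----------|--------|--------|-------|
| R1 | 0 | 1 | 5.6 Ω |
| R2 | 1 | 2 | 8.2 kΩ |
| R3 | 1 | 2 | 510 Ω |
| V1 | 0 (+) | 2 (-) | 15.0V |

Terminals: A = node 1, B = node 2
Step 1 — V_th is the open-circuit voltage V_A - V_B (nothing connected across the terminals).
Nodal analysis, taking node 2 as the 0 V reference.
Source V1 fixes V_0 = 15 V.
KCL at each unknown node (sum of currents leaving = 0; resistances in Ω):
  Node 1: (V_1 - 15)/5.6 + (V_1 - 0)/8200 + (V_1 - 0)/510 = 0
Collecting terms: 0.1807 × V_1 = 2.679  =>  V_1 = 14.83 V
V_th = V_1 - V_2 = 14.83 - 0 = 14.83 V
Step 2 — R_th: zero the source — replace V1 by a short circuit (node 2 merges into node 0) — and find the resistance seen between A (node 1) and B (node 0).
Reduce the network between node 1 (A) and node 0 (B) by series/parallel combination:
  Rp1 = R1 ‖ R2 ‖ R3 (parallel, all between nodes 0 and 1) = 1/(1/5.6 + 1/8200 + 1/510) = 5.535 Ω
R_th = 5.535 Ω

Final answer: V_th = 14.83 V, R_th = 5.535 Ω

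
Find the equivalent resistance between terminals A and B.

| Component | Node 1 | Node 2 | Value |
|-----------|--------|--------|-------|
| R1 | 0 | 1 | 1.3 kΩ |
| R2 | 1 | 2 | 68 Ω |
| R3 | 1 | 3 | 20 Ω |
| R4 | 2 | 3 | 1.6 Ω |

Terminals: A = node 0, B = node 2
Reduce the network between node 0 (A) and node 2 (B) by series/parallel combination:
  Rs1 = R3 + R4 (series, joined only at node 3) = 20 + 1.6 = 21.6 Ω
  Rp1 = R2 ‖ Rs1 (parallel, both between nodes 1 and 2) = 1/(1/68 + 1/21.6) = 16.39 Ω
  Rs2 = R1 + Rp1 (series, joined only at node 1) = 1300 + 16.39 = 1316 Ω
R_eq = 1.316 kΩ

Final answer: 1.316 kΩ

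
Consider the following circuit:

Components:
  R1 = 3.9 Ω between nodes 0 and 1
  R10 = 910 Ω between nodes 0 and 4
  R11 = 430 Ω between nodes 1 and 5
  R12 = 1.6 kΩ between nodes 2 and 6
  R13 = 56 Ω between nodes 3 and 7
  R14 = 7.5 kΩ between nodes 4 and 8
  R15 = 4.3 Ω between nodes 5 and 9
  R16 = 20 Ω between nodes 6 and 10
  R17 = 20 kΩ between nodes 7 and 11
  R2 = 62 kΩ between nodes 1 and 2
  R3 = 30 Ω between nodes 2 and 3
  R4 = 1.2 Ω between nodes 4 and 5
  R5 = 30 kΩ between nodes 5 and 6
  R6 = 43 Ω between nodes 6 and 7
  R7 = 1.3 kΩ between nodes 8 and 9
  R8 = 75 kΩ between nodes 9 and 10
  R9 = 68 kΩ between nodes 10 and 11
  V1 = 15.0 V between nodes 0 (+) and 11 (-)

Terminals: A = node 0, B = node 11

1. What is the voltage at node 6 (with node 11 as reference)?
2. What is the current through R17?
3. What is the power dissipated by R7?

Nodal analysis, taking node 11 as the 0 V reference.
Source V1 fixes V_0 = 15 V.
KCL at each unknown node (sum of currents leaving = 0; resistances in Ω):
  Node 1: (V_1 - 15)/3.9 + (V_1 - V_2)/62000 + (V_1 - V_5)/430 = 0
  Node 2: (V_2 - V_1)/62000 + (V_2 - V_3)/30 + (V_2 - V_6)/1600 = 0
  Node 3: (V_3 - V_2)/30 + (V_3 - V_7)/56 = 0
  Node 4: (V_4 - V_5)/1.2 + (V_4 - 15)/910 + (V_4 - V_8)/7500 = 0
  Node 5: (V_5 - V_4)/1.2 + (V_5 - V_6)/30000 + (V_5 - V_1)/430 + (V_5 - V_9)/4.3 = 0
  Node 6: (V_6 - V_5)/30000 + (V_6 - V_7)/43 + (V_6 - V_2)/1600 + (V_6 - V_10)/20 = 0
  Node 7: (V_7 - V_6)/43 + (V_7 - V_3)/56 + (V_7 - 0)/20000 = 0
  Node 8: (V_8 - V_9)/1300 + (V_8 - V_4)/7500 = 0
  Node 9: (V_9 - V_8)/1300 + (V_9 - V_10)/75000 + (V_9 - V_5)/4.3 = 0
  Node 10: (V_10 - V_9)/75000 + (V_10 - 0)/68000 + (V_10 - V_6)/20 = 0
Collecting terms (coefficients in siemens):
  0.2588·V_1 - 0.00001613·V_2 - 0.002326·V_5 = 3.846
  0.03397·V_2 - 0.00001613·V_1 - 0.03333·V_3 - 0.000625·V_6 = 0
  0.05119·V_3 - 0.03333·V_2 - 0.01786·V_7 = 0
  0.8346·V_4 - 0.8333·V_5 - 0.0001333·V_8 = 0.01648
  1.068·V_5 - 0.002326·V_1 - 0.8333·V_4 - 0.00003333·V_6 - 0.2326·V_9 = 0
  0.07391·V_6 - 0.000625·V_2 - 0.00003333·V_5 - 0.02326·V_7 - 0.05·V_10 = 0
  0.04116·V_7 - 0.01786·V_3 - 0.02326·V_6 = 0
  0.0009026·V_8 - 0.0001333·V_4 - 0.0007692·V_9 = 0
  0.2333·V_9 - 0.2326·V_5 - 0.0007692·V_8 - 0.00001333·V_10 = 0
  0.05003·V_10 - 0.05·V_6 - 0.00001333·V_9 = 0
Solving these 10 simultaneous equations (Gaussian elimination) gives:
  V_1 = 15 V, V_2 = 7.354 V, V_3 = 7.35 V, V_4 = 14.9 V
  V_5 = 14.9 V, V_6 = 7.354 V, V_7 = 7.343 V, V_8 = 14.9 V
  V_9 = 14.9 V, V_10 = 7.353 V
Part 1:
  Read off the nodal solution: V_6 = 7.354 V
Part 2:
  I_R17 = (V_7 - V_11)/R17 = (7.343 - 0)/20000 = 0.0003672 A
  Magnitude: I_R17 = 0.0003672 A
Part 3:
  I_R7 = (V_8 - V_9)/R7 = (14.9 - 14.9)/1300 = 0.00000006463 A
  P_R7 = I_R7² × R7 = (0.00000006463)² × 1300 = 0.00000000000543 W

Final answers:
1. V_6 = 7.354 V
2. I_R17 = 0.0003672 A
3. P_R7 = 5.43e-12 W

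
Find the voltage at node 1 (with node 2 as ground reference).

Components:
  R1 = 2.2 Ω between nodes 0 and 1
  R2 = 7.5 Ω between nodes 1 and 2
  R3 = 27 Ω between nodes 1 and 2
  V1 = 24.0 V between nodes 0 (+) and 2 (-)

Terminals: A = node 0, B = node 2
Nodal analysis, taking node 2 as the 0 V reference.
Source V1 fixes V_0 = 24 V.
KCL at each unknown node (sum of currents leaving = 0; resistances in Ω):
  Node 1: (V_1 - 24)/2.2 + (V_1 - 0)/7.5 + (V_1 - 0)/27 = 0
Collecting terms: 0.6249 × V_1 = 10.91  =>  V_1 = 17.46 V
The requested potential is V_1 = 17.46 V.

Final answer: V_1 = 17.46 V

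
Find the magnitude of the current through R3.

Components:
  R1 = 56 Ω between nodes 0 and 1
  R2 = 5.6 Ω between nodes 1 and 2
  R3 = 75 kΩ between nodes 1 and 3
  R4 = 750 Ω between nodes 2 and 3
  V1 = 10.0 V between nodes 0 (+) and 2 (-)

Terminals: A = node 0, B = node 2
Nodal analysis, taking node 2 as the 0 V reference.
Source V1 fixes V_0 = 10 V.
KCL at each unknown node (sum of currents leaving = 0; resistances in Ω):
  Node 1: (V_1 - 10)/56 + (V_1 - 0)/5.6 + (V_1 - V_3)/75000 = 0
  Node 3: (V_3 - V_1)/75000 + (V_3 - 0)/750 = 0
Collecting terms (coefficients in siemens):
  0.1964·V_1 - 0.00001333·V_3 = 0.1786
  0.001347·V_3 - 0.00001333·V_1 = 0
Determinant D = (0.1964)(0.001347) - (-0.00001333)(-0.00001333) = 0.0002645
V_1 = [(0.1786)(0.001347) - (-0.00001333)(0)]/D = 0.909 V
V_3 = [(0.1964)(0) - (0.1786)(-0.00001333)]/D = 0.009 V
I_R3 = (V_1 - V_3)/R3 = (0.909 - 0.009)/75000 = 0.000012 A
|I_R3| = 0.000012 A

Final answer: |I_R3| = 1.2e-05 A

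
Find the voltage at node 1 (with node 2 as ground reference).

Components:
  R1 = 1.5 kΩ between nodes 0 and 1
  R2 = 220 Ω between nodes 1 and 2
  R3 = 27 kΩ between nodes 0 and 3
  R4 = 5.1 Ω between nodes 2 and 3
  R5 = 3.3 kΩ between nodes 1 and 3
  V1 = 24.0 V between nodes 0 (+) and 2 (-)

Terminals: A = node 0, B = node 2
Nodal analysis, taking node 2 as the 0 V reference.
Source V1 fixes V_0 = 24 V.
KCL at each unknown node (sum of currents leaving = 0; resistances in Ω):
  Node 1: (V_1 - 24)/1500 + (V_1 - 0)/220 + (V_1 - V_3)/3300 = 0
  Node 3: (V_3 - 24)/27000 + (V_3 - 0)/5.1 + (V_3 - V_1)/3300 = 0
Collecting terms (coefficients in siemens):
  0.005515·V_1 - 0.000303·V_3 = 0.016
  0.1964·V_3 - 0.000303·V_1 = 0.0008889
Determinant D = (0.005515)(0.1964) - (-0.000303)(-0.000303) = 0.001083
V_1 = [(0.016)(0.1964) - (-0.000303)(0.0008889)]/D = 2.902 V
V_3 = [(0.005515)(0.0008889) - (0.016)(-0.000303)]/D = 0.009002 V
The requested potential is V_1 = 2.902 V.

Final answer: V_1 = 2.902 V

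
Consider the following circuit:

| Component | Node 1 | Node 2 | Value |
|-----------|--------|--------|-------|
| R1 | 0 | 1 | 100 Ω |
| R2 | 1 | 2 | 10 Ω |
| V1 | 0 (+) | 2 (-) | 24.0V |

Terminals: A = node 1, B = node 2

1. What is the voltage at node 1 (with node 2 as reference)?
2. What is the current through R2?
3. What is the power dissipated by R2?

Nodal analysis, taking node 2 as the 0 V reference.
Source V1 fixes V_0 = 24 V.
KCL at each unknown node (sum of currents leaving = 0; resistances in Ω):
  Node 1: (V_1 - 24)/100 + (V_1 - 0)/10 = 0
Collecting terms: 0.11 × V_1 = 0.24  =>  V_1 = 2.182 V
Part 1:
  Read off the nodal solution: V_1 = 2.182 V
Part 2:
  I_R2 = (V_1 - V_2)/R2 = (2.182 - 0)/10 = 0.2182 A
  Magnitude: I_R2 = 0.2182 A
Part 3:
  I_R2 = (V_1 - V_2)/R2 = (2.182 - 0)/10 = 0.2182 A
  P_R2 = I_R2² × R2 = (0.2182)² × 10 = 0.476 W

Final answers:
1. V_1 = 2.182 V
2. I_R2 = 0.2182 A
3. P_R2 = 0.476 W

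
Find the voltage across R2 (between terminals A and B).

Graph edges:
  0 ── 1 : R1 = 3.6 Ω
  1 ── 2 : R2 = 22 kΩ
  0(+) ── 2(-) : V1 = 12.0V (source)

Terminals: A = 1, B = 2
R1 and R2 are in series across V1 (node 0 → node 1 → node 2), and the output A–B is taken across R2, so this is a voltage divider.
Series current: I = V1/(R1 + R2) = 12/(3.6 + 22000) = 12/22000 = 0.0005454 A
V_R2 = I × R2 = V1 × R2/(R1 + R2) = 12 × 22000/22000 = 12 V

Final answer: 12 V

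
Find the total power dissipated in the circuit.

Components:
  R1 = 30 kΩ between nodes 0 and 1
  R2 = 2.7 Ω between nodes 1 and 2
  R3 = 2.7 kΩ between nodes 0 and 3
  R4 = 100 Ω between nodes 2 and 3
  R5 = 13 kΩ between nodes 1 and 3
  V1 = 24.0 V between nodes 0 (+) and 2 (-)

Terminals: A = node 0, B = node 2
Nodal analysis, taking node 2 as the 0 V reference.
Source V1 fixes V_0 = 24 V.
KCL at each unknown node (sum of currents leaving = 0; resistances in Ω):
  Node 1: (V_1 - 24)/30000 + (V_1 - 0)/2.7 + (V_1 - V_3)/13000 = 0
  Node 3: (V_3 - 24)/2700 + (V_3 - 0)/100 + (V_3 - V_1)/13000 = 0
Collecting terms (coefficients in siemens):
  0.3705·V_1 - 0.00007692·V_3 = 0.0008
  0.01045·V_3 - 0.00007692·V_1 = 0.008889
Determinant D = (0.3705)(0.01045) - (-0.00007692)(-0.00007692) = 0.003871
V_1 = [(0.0008)(0.01045) - (-0.00007692)(0.008889)]/D = 0.002336 V
V_3 = [(0.3705)(0.008889) - (0.0008)(-0.00007692)]/D = 0.8508 V
Power in each resistor, P = (ΔV)²/R:
  P_R1 = (24 - 0.002336)²/30000 = 0.0192 W
  P_R2 = (0.002336 - 0)²/2.7 = 0.000002021 W
  P_R3 = (24 - 0.8508)²/2700 = 0.1985 W
  P_R4 = (0 - 0.8508)²/100 = 0.007239 W
  P_R5 = (0.002336 - 0.8508)²/13000 = 0.00005538 W
P_total = P_R1 + P_R2 + P_R3 + P_R4 + P_R5 = 0.225 W

Final answer: 0.225 W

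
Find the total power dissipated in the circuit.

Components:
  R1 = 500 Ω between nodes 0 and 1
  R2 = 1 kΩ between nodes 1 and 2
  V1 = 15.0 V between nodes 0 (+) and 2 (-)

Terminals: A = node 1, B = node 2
Nodal analysis, taking node 2 as the 0 V reference.
Source V1 fixes V_0 = 15 V.
KCL at each unknown node (sum of currents leaving = 0; resistances in Ω):
  Node 1: (V_1 - 15)/500 + (V_1 - 0)/1000 = 0
Collecting terms: 0.003 × V_1 = 0.03  =>  V_1 = 10 V
Power in each resistor, P = (ΔV)²/R:
  P_R1 = (15 - 10)²/500 = 0.05 W
  P_R2 = (10 - 0)²/1000 = 0.1 W
P_total = P_R1 + P_R2 = 0.15 W

Final answer: 0.15 W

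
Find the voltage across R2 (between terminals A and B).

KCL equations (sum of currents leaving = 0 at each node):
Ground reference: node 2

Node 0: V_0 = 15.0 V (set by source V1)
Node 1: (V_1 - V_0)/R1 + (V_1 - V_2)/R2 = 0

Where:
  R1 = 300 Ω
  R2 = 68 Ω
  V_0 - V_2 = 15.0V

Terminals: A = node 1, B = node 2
R1 and R2 are in series across V1 (node 0 → node 1 → node 2), and the output A–B is taken across R2, so this is a voltage divider.
Series current: I = V1/(R1 + R2) = 15/(300 + 68) = 15/368 = 0.04076 A
V_R2 = I × R2 = V1 × R2/(R1 + R2) = 15 × 68/368 = 2.772 V

Final answer: 2.772 V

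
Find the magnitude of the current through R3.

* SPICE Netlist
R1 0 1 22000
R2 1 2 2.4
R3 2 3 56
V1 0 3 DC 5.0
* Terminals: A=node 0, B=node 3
Nodal analysis, taking node 3 as the 0 V reference.
Source V1 fixes V_0 = 5 V.
KCL at each unknown node (sum of currents leaving = 0; resistances in Ω):
  Node 1: (V_1 - 5)/22000 + (V_1 - V_2)/2.4 = 0
  Node 2: (V_2 - V_1)/2.4 + (V_2 - 0)/56 = 0
Collecting terms (coefficients in siemens):
  0.4167·V_1 - 0.4167·V_2 = 0.0002273
  0.4345·V_2 - 0.4167·V_1 = 0
Determinant D = (0.4167)(0.4345) - (-0.4167)(-0.4167) = 0.00746
V_1 = [(0.0002273)(0.4345) - (-0.4167)(0)]/D = 0.01324 V
V_2 = [(0.4167)(0) - (0.0002273)(-0.4167)]/D = 0.01269 V
I_R3 = (V_2 - V_3)/R3 = (0.01269 - 0)/56 = 0.0002267 A
|I_R3| = 0.0002267 A

Final answer: |I_R3| = 0.0002267 A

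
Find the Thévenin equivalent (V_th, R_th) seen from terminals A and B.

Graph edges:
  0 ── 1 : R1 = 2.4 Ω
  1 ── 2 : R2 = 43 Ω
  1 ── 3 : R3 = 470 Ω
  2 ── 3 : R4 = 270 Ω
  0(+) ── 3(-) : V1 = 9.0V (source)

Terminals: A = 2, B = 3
Step 1 — V_th is the open-circuit voltage V_A - V_B (nothing connected across the terminals).
Nodal analysis, taking node 3 as the 0 V reference.
Source V1 fixes V_0 = 9 V.
KCL at each unknown node (sum of currents leaving = 0; resistances in Ω):
  Node 1: (V_1 - 9)/2.4 + (V_1 - V_2)/43 + (V_1 - 0)/470 = 0
  Node 2: (V_2 - V_1)/43 + (V_2 - 0)/270 = 0
Collecting terms (coefficients in siemens):
  0.4421·V_1 - 0.02326·V_2 = 3.75
  0.02696·V_2 - 0.02326·V_1 = 0
Determinant D = (0.4421)(0.02696) - (-0.02326)(-0.02326) = 0.01138
V_1 = [(3.75)(0.02696) - (-0.02326)(0)]/D = 8.886 V
V_2 = [(0.4421)(0) - (3.75)(-0.02326)]/D = 7.666 V
V_th = V_2 - V_3 = 7.666 - 0 = 7.666 V
Step 2 — R_th: zero the source — replace V1 by a short circuit (node 3 merges into node 0) — and find the resistance seen between A (node 2) and B (node 0).
Reduce the network between node 2 (A) and node 0 (B) by series/parallel combination:
  Rp1 = R1 ‖ R3 (parallel, both between nodes 0 and 1) = 1/(1/2.4 + 1/470) = 2.388 Ω
  Rs1 = R2 + Rp1 (series, joined only at node 1) = 43 + 2.388 = 45.39 Ω
  Rp2 = R4 ‖ Rs1 (parallel, both between nodes 0 and 2) = 1/(1/270 + 1/45.39) = 38.86 Ω
R_th = 38.86 Ω

Final answer: V_th = 7.666 V, R_th = 38.86 Ω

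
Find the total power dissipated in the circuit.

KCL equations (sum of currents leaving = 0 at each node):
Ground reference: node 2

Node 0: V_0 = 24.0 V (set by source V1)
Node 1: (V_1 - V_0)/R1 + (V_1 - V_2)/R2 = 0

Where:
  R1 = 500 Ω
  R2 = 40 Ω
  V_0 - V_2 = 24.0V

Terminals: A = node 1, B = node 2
Nodal analysis, taking node 2 as the 0 V reference.
Source V1 fixes V_0 = 24 V.
KCL at each unknown node (sum of currents leaving = 0; resistances in Ω):
  Node 1: (V_1 - 24)/500 + (V_1 - 0)/40 = 0
Collecting terms: 0.027 × V_1 = 0.048  =>  V_1 = 1.778 V
Power in each resistor, P = (ΔV)²/R:
  P_R1 = (24 - 1.778)²/500 = 0.9877 W
  P_R2 = (1.778 - 0)²/40 = 0.07901 W
P_total = P_R1 + P_R2 = 1.067 W

Final answer: 1.067 W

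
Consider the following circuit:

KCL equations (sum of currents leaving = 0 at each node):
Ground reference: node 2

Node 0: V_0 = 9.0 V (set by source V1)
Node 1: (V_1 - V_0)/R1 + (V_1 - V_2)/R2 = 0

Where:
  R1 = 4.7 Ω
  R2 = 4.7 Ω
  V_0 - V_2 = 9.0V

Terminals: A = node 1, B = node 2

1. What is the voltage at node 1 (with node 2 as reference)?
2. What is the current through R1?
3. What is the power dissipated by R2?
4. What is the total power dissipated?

Nodal analysis, taking node 2 as the 0 V reference.
Source V1 fixes V_0 = 9 V.
KCL at each unknown node (sum of currents leaving = 0; resistances in Ω):
  Node 1: (V_1 - 9)/4.7 + (V_1 - 0)/4.7 = 0
Collecting terms: 0.4255 × V_1 = 1.915  =>  V_1 = 4.5 V
Part 1:
  Read off the nodal solution: V_1 = 4.5 V
Part 2:
  I_R1 = (V_0 - V_1)/R1 = (9 - 4.5)/4.7 = 0.9574 A
  Magnitude: I_R1 = 0.9574 A
Part 3:
  I_R2 = (V_1 - V_2)/R2 = (4.5 - 0)/4.7 = 0.9574 A
  P_R2 = I_R2² × R2 = (0.9574)² × 4.7 = 4.309 W
Part 4:
  Power in each resistor, P = (ΔV)²/R:
    P_R1 = (9 - 4.5)²/4.7 = 4.309 W
    P_R2 = (4.5 - 0)²/4.7 = 4.309 W
  P_total = P_R1 + P_R2 = 8.617 W

Final answers:
1. V_1 = 4.5 V
2. I_R1 = 0.9574 A
3. P_R2 = 4.309 W
4. P_total = 8.617 W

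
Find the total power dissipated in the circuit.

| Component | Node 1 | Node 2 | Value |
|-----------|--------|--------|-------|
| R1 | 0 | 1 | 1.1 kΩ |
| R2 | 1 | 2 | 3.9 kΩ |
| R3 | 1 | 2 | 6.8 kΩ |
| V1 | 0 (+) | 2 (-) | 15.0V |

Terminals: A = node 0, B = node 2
Nodal analysis, taking node 2 as the 0 V reference.
Source V1 fixes V_0 = 15 V.
KCL at each unknown node (sum of currents leaving = 0; resistances in Ω):
  Node 1: (V_1 - 15)/1100 + (V_1 - 0)/3900 + (V_1 - 0)/6800 = 0
Collecting terms: 0.001313 × V_1 = 0.01364  =>  V_1 = 10.39 V
Power in each resistor, P = (ΔV)²/R:
  P_R1 = (15 - 10.39)²/1100 = 0.01933 W
  P_R2 = (10.39 - 0)²/3900 = 0.02768 W
  P_R3 = (10.39 - 0)²/6800 = 0.01587 W
P_total = P_R1 + P_R2 + P_R3 = 0.06288 W

Final answer: 0.06288 W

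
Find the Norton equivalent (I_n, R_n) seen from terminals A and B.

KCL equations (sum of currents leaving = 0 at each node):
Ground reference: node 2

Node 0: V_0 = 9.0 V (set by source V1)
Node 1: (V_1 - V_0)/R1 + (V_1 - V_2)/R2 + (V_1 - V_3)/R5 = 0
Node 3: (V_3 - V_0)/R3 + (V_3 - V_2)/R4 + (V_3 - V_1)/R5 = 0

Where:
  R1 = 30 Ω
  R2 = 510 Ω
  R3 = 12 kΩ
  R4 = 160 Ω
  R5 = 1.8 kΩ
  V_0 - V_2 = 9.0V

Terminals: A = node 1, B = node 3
Find the Thévenin equivalent first; then I_n = V_th/R_th and R_n = R_th.
Step 1 — V_th is the open-circuit voltage V_A - V_B (nothing connected across the terminals).
Nodal analysis, taking node 2 as the 0 V reference.
Source V1 fixes V_0 = 9 V.
KCL at each unknown node (sum of currents leaving = 0; resistances in Ω):
  Node 1: (V_1 - 9)/30 + (V_1 - 0)/510 + (V_1 - V_3)/1800 = 0
  Node 3: (V_3 - 9)/12000 + (V_3 - 0)/160 + (V_3 - V_1)/1800 = 0
Collecting terms (coefficients in siemens):
  0.03585·V_1 - 0.0005556·V_3 = 0.3
  0.006889·V_3 - 0.0005556·V_1 = 0.00075
Determinant D = (0.03585)(0.006889) - (-0.0005556)(-0.0005556) = 0.0002467
V_1 = [(0.3)(0.006889) - (-0.0005556)(0.00075)]/D = 8.38 V
V_3 = [(0.03585)(0.00075) - (0.3)(-0.0005556)]/D = 0.7847 V
V_th = V_1 - V_3 = 8.38 - 0.7847 = 7.596 V
Step 2 — R_th: zero the source — replace V1 by a short circuit (node 2 merges into node 0) — and find the resistance seen between A (node 1) and B (node 3).
Reduce the network between node 1 (A) and node 3 (B) by series/parallel combination:
  Rp1 = R1 ‖ R2 (parallel, both between nodes 0 and 1) = 1/(1/30 + 1/510) = 28.33 Ω
  Rp2 = R3 ‖ R4 (parallel, both between nodes 0 and 3) = 1/(1/12000 + 1/160) = 157.9 Ω
  Rs1 = Rp1 + Rp2 (series, joined only at node 0) = 28.33 + 157.9 = 186.2 Ω
  Rp3 = R5 ‖ Rs1 (parallel, both between nodes 1 and 3) = 1/(1/1800 + 1/186.2) = 168.8 Ω
R_th = 168.8 Ω
I_n = V_th/R_th = 7.596/168.8 = 0.04501 A, and R_n = R_th = 168.8 Ω

Final answer: I_n = 0.04501 A, R_n = 168.8 Ω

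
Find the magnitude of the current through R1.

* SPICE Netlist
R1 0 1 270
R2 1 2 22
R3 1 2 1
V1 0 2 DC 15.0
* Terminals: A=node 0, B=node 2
Nodal analysis, taking node 2 as the 0 V reference.
Source V1 fixes V_0 = 15 V.
KCL at each unknown node (sum of currents leaving = 0; resistances in Ω):
  Node 1: (V_1 - 15)/270 + (V_1 - 0)/22 + (V_1 - 0)/1 = 0
Collecting terms: 1.049 × V_1 = 0.05556  =>  V_1 = 0.05295 V
I_R1 = (V_0 - V_1)/R1 = (15 - 0.05295)/270 = 0.05536 A
|I_R1| = 0.05536 A

Final answer: |I_R1| = 0.05536 A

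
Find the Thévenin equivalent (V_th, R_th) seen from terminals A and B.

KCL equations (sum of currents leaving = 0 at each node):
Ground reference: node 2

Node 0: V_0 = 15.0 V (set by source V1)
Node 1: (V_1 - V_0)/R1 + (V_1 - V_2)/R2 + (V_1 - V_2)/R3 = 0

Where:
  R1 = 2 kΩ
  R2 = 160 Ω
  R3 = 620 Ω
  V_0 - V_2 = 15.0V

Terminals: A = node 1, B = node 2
Step 1 — V_th is the open-circuit voltage V_A - V_B (nothing connected across the terminals).
Nodal analysis, taking node 2 as the 0 V reference.
Source V1 fixes V_0 = 15 V.
KCL at each unknown node (sum of currents leaving = 0; resistances in Ω):
  Node 1: (V_1 - 15)/2000 + (V_1 - 0)/160 + (V_1 - 0)/620 = 0
Collecting terms: 0.008363 × V_1 = 0.0075  =>  V_1 = 0.8968 V
V_th = V_1 - V_2 = 0.8968 - 0 = 0.8968 V
Step 2 — R_th: zero the source — replace V1 by a short circuit (node 2 merges into node 0) — and find the resistance seen between A (node 1) and B (node 0).
Reduce the network between node 1 (A) and node 0 (B) by series/parallel combination:
  Rp1 = R1 ‖ R2 ‖ R3 (parallel, all between nodes 0 and 1) = 1/(1/2000 + 1/160 + 1/620) = 119.6 Ω
R_th = 119.6 Ω

Final answer: V_th = 0.8968 V, R_th = 119.6 Ω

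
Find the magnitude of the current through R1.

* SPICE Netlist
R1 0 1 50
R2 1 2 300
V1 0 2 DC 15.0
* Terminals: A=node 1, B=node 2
Nodal analysis, taking node 2 as the 0 V reference.
Source V1 fixes V_0 = 15 V.
KCL at each unknown node (sum of currents leaving = 0; resistances in Ω):
  Node 1: (V_1 - 15)/50 + (V_1 - 0)/300 = 0
Collecting terms: 0.02333 × V_1 = 0.3  =>  V_1 = 12.86 V
I_R1 = (V_0 - V_1)/R1 = (15 - 12.86)/50 = 0.04286 A
|I_R1| = 0.04286 A

Final answer: |I_R1| = 0.04286 A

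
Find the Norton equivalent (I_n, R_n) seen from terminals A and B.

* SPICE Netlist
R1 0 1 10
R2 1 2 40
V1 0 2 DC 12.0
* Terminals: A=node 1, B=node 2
Find the Thévenin equivalent first; then I_n = V_th/R_th and R_n = R_th.
Step 1 — V_th is the open-circuit voltage V_A - V_B (nothing connected across the terminals).
Nodal analysis, taking node 2 as the 0 V reference.
Source V1 fixes V_0 = 12 V.
KCL at each unknown node (sum of currents leaving = 0; resistances in Ω):
  Node 1: (V_1 - 12)/10 + (V_1 - 0)/40 = 0
Collecting terms: 0.125 × V_1 = 1.2  =>  V_1 = 9.6 V
V_th = V_1 - V_2 = 9.6 - 0 = 9.6 V
Step 2 — R_th: zero the source — replace V1 by a short circuit (node 2 merges into node 0) — and find the resistance seen between A (node 1) and B (node 0).
Reduce the network between node 1 (A) and node 0 (B) by series/parallel combination:
  Rp1 = R1 ‖ R2 (parallel, both between nodes 0 and 1) = 1/(1/10 + 1/40) = 8 Ω
R_th = 8 Ω
I_n = V_th/R_th = 9.6/8 = 1.2 A, and R_n = R_th = 8 Ω

Final answer: I_n = 1.2 A, R_n = 8 Ω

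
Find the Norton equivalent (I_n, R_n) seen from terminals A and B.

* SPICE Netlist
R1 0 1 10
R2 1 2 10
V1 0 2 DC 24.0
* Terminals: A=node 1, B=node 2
Find the Thévenin equivalent first; then I_n = V_th/R_th and R_n = R_th.
Step 1 — V_th is the open-circuit voltage V_A - V_B (nothing connected across the terminals).
Nodal analysis, taking node 2 as the 0 V reference.
Source V1 fixes V_0 = 24 V.
KCL at each unknown node (sum of currents leaving = 0; resistances in Ω):
  Node 1: (V_1 - 24)/10 + (V_1 - 0)/10 = 0
Collecting terms: 0.2 × V_1 = 2.4  =>  V_1 = 12 V
V_th = V_1 - V_2 = 12 - 0 = 12 V
Step 2 — R_th: zero the source — replace V1 by a short circuit (node 2 merges into node 0) — and find the resistance seen between A (node 1) and B (node 0).
Reduce the network between node 1 (A) and node 0 (B) by series/parallel combination:
  Rp1 = R1 ‖ R2 (parallel, both between nodes 0 and 1) = 1/(1/10 + 1/10) = 5 Ω
R_th = 5 Ω
I_n = V_th/R_th = 12/5 = 2.4 A, and R_n = R_th = 5 Ω

Final answer: I_n = 2.4 A, R_n = 5 Ω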